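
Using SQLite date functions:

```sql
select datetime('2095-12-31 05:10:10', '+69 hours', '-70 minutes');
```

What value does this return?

2096-01-03 01:00:10

+69 hours from 2095-12-31 05:10:10 is 2096-01-03 02:10:10 (crosses midnight).
70 minutes = 1h 10m; -70 minutes from 2096-01-03 02:10:10 is 2096-01-03 01:00:10.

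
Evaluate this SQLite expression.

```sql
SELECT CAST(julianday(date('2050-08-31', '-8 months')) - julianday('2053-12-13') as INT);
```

Adding -8 months to 2050-08-31 gives 2049-12-31.
0 days remain in December 2049 after the 31st (31 − 31).
Full months from January 2050 through November 2053 contribute their day counts.
Then 13 days into December 2053.
Total: 0 + 31 + 28 + 31 + 30 + 31 + 30 + 31 + 31 + 30 + 31 + 30 + 31 + 31 + 28 + 31 + 30 + 31 + 30 + 31 + 31 + 30 + 31 + 30 + 31 + 31 + 29 + 31 + 30 + 31 + 30 + 31 + 31 + 30 + 31 + 30 + 31 + 31 + 28 + 31 + 30 + 31 + 30 + 31 + 31 + 30 + 31 + 30 + 13 = 1443.
The subtraction is earlier − later, so the result is −1443 → -1443.

-1443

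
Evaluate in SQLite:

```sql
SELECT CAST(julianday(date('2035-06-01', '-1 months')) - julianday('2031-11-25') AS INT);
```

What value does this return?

Adding -1 month to 2035-06-01 gives 2035-05-01.
5 days remain in November 2031 after the 25th (30 − 25).
Full months from December 2031 through April 2035 contribute their day counts.
Then 1 day into May 2035.
Total: 5 + 31 + 31 + 29 + 31 + 30 + 31 + 30 + 31 + 31 + 30 + 31 + 30 + 31 + 31 + 28 + 31 + 30 + 31 + 30 + 31 + 31 + 30 + 31 + 30 + 31 + 31 + 28 + 31 + 30 + 31 + 30 + 31 + 31 + 30 + 31 + 30 + 31 + 31 + 28 + 31 + 30 + 1 = 1253.

1253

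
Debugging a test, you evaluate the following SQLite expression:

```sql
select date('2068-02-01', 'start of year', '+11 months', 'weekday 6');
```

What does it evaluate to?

`start of year` rewinds 2068-02-01 to 2068-01-01.
Adding +11 months to 2068-01-01 gives 2068-12-01.
`weekday 6` advances to the next Saturday; 2068-12-01 is already a Saturday, so it stays at 2068-12-01.

2068-12-01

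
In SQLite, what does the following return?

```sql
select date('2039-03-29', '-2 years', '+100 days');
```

2037-07-07

Adding -2 years to 2039-03-29 gives 2037-03-29.
Applying '+100 days' to 2037-03-29: counting 100 days forward gives 2037-07-07.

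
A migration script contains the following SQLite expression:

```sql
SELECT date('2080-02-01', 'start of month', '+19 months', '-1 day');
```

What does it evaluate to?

`start of month` rewinds 2080-02-01 to 2080-02-01.
Adding +19 months to 2080-02-01 gives 2081-09-01.
Going back 1 day from 2081-09-01 reaches 2081-08-31 (last day of August, 31 days).

2081-08-31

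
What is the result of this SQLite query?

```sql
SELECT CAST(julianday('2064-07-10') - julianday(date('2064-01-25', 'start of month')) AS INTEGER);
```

191

`start of month` rewinds 2064-01-25 to 2064-01-01.
30 days remain in January 2064 after the 1st (31 − 1).
February 2064: 29 days (leap year).
March 2064: 31 days.
April 2064: 30 days.
May 2064: 31 days.
June 2064: 30 days.
Then 10 days into July 2064.
Total: 30 + 29 + 31 + 30 + 31 + 30 + 10 = 191.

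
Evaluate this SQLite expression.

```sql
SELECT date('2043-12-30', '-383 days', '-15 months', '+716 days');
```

Applying '-383 days' to 2043-12-30: counting 383 days back gives 2042-12-12.
Adding -15 months to 2042-12-12 gives 2041-09-12.
Applying '+716 days' to 2041-09-12: counting 716 days forward gives 2043-08-29.

2043-08-29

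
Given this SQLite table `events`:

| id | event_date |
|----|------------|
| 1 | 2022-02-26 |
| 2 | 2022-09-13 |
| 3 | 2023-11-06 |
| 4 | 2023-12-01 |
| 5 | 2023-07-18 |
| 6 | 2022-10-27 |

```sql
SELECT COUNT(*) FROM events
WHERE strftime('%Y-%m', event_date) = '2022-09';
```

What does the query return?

1

Rows with year-month 2022-09: 2022-09-13 → 1.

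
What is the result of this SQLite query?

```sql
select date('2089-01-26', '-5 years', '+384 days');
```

2085-02-13

Adding -5 years to 2089-01-26 gives 2084-01-26.
Applying '+384 days' to 2084-01-26: counting 384 days forward gives 2085-02-13.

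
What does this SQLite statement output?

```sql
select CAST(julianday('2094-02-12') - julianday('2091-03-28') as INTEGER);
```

3 days remain in March 2091 after the 28th (31 − 28).
Full months from April 2091 through January 2094 contribute their day counts.
Then 12 days into February 2094.
Total: 3 + 30 + 31 + 30 + 31 + 31 + 30 + 31 + 30 + 31 + 31 + 29 + 31 + 30 + 31 + 30 + 31 + 31 + 30 + 31 + 30 + 31 + 31 + 28 + 31 + 30 + 31 + 30 + 31 + 31 + 30 + 31 + 30 + 31 + 31 + 12 = 1052.

1052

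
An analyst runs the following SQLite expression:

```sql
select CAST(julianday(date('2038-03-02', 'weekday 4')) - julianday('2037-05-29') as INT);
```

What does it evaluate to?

`weekday 4` advances to the next Thursday; 2038-03-02 is a Tuesday, so it moves forward to 2038-03-04.
2 days remain in May 2037 after the 29th (31 − 29).
Full months from June 2037 through February 2038 contribute their day counts.
Then 4 days into March 2038.
Total: 2 + 30 + 31 + 31 + 30 + 31 + 30 + 31 + 31 + 28 + 4 = 279.

279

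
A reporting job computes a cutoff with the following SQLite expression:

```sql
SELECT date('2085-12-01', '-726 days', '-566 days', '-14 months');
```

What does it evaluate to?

Applying '-726 days' to 2085-12-01: counting 726 days back gives 2083-12-06.
Applying '-566 days' to 2083-12-06: counting 566 days back gives 2082-05-19.
Adding -14 months to 2082-05-19 gives 2081-03-19.

2081-03-19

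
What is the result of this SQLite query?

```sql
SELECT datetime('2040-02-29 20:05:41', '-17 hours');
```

2040-02-29 03:05:41

-17 hours from 2040-02-29 20:05:41 is 2040-02-29 03:05:41.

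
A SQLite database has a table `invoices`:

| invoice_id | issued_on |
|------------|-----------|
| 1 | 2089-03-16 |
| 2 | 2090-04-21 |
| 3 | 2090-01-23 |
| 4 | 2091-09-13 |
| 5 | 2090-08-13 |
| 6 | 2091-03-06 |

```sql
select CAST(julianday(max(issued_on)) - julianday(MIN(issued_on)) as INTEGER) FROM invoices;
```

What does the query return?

911

MIN = 2089-03-16, MAX = 2091-09-13.
15 days remain in March 2089 after the 16th (31 − 16).
Full months from April 2089 through August 2091 contribute their day counts.
Then 13 days into September 2091.
Total: 15 + 30 + 31 + 30 + 31 + 31 + 30 + 31 + 30 + 31 + 31 + 28 + 31 + 30 + 31 + 30 + 31 + 31 + 30 + 31 + 30 + 31 + 31 + 28 + 31 + 30 + 31 + 30 + 31 + 31 + 13 = 911.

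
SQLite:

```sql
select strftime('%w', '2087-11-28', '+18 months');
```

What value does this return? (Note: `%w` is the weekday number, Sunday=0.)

First apply '+18 months': 2087-11-28 → 2089-05-28.
2089-05-28 is a Saturday; with Sunday=0 that is 6.

6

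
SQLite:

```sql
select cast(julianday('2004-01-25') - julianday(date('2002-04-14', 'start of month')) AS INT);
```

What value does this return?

`start of month` rewinds 2002-04-14 to 2002-04-01.
29 days remain in April 2002 after the 1st (30 − 1).
Full months from May 2002 through December 2003 contribute their day counts.
Then 25 days into January 2004.
Total: 29 + 31 + 30 + 31 + 31 + 30 + 31 + 30 + 31 + 31 + 28 + 31 + 30 + 31 + 30 + 31 + 31 + 30 + 31 + 30 + 31 + 25 = 664.

664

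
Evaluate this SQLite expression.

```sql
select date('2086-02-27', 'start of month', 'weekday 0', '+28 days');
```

`start of month` rewinds 2086-02-27 to 2086-02-01.
`weekday 0` advances to the next Sunday; 2086-02-01 is a Friday, so it moves forward to 2086-02-03.
February 2086 has 28 days; 25 remain after the 3rd, so 26 days reach 2086-03-01.
Advancing 2 more days within March lands on 2086-03-03.

2086-03-03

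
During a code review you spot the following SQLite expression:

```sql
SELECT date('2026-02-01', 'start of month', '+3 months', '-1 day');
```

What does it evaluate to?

2026-04-30

`start of month` rewinds 2026-02-01 to 2026-02-01.
Adding +3 months to 2026-02-01 gives 2026-05-01.
Going back 1 day from 2026-05-01 reaches 2026-04-30 (last day of April, 30 days).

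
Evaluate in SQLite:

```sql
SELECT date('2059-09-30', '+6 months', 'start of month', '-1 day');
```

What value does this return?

Adding +6 months to 2059-09-30 gives 2060-03-30.
`start of month` rewinds 2060-03-30 to 2060-03-01.
Going back 1 day from 2060-03-01 reaches 2060-02-29 (last day of February, 29 days).

2060-02-29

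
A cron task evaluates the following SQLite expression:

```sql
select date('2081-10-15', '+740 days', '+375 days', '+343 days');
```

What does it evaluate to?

Applying '+740 days' to 2081-10-15: counting 740 days forward gives 2083-10-25.
Applying '+375 days' to 2083-10-25: counting 375 days forward gives 2084-11-03.
Applying '+343 days' to 2084-11-03: counting 343 days forward gives 2085-10-12.

2085-10-12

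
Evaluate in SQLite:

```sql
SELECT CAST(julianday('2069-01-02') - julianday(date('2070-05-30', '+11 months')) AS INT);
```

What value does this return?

-848

Adding +11 months to 2070-05-30 gives 2071-04-30.
29 days remain in January 2069 after the 2nd (31 − 2).
Full months from February 2069 through March 2071 contribute their day counts.
Then 30 days into April 2071.
Total: 29 + 28 + 31 + 30 + 31 + 30 + 31 + 31 + 30 + 31 + 30 + 31 + 31 + 28 + 31 + 30 + 31 + 30 + 31 + 31 + 30 + 31 + 30 + 31 + 31 + 28 + 31 + 30 = 848.
The subtraction is earlier − later, so the result is −848 → -848.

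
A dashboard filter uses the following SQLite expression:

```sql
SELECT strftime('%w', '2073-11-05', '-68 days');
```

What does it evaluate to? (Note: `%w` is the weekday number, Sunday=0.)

2

First apply '-68 days': 2073-11-05 → 2073-08-29.
2073-08-29 is a Tuesday; with Sunday=0 that is 2.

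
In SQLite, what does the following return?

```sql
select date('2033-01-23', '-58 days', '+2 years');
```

Applying '-58 days' to 2033-01-23: counting 58 days back gives 2032-11-26.
Adding +2 years to 2032-11-26 gives 2034-11-26.

2034-11-26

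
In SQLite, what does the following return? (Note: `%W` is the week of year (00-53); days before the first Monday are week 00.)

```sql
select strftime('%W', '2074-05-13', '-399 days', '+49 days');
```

First apply '-399 days', '+49 days': 2074-05-13 → 2073-05-28.
2073-05-28 is a Sunday. SQLite's %W counts Mondays since the year started; the result is 21.

21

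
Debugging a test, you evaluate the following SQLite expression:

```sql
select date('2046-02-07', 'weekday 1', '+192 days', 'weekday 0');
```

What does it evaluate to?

2046-08-26

`weekday 1` advances to the next Monday; 2046-02-07 is a Wednesday, so it moves forward to 2046-02-12.
Applying '+192 days' to 2046-02-12: counting 192 days forward gives 2046-08-23.
`weekday 0` advances to the next Sunday; 2046-08-23 is a Thursday, so it moves forward to 2046-08-26.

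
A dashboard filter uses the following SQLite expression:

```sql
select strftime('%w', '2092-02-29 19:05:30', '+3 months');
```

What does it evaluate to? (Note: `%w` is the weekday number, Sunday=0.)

4

First apply '+3 months': 2092-02-29 19:05:30 → 2092-05-29 19:05:30.
2092-05-29 is a Thursday; with Sunday=0 that is 4.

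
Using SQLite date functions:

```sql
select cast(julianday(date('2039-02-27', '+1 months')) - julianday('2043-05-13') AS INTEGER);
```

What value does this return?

-1508

Adding +1 month to 2039-02-27 gives 2039-03-27.
4 days remain in March 2039 after the 27th (31 − 27).
Full months from April 2039 through April 2043 contribute their day counts.
Then 13 days into May 2043.
Total: 4 + 30 + 31 + 30 + 31 + 31 + 30 + 31 + 30 + 31 + 31 + 29 + 31 + 30 + 31 + 30 + 31 + 31 + 30 + 31 + 30 + 31 + 31 + 28 + 31 + 30 + 31 + 30 + 31 + 31 + 30 + 31 + 30 + 31 + 31 + 28 + 31 + 30 + 31 + 30 + 31 + 31 + 30 + 31 + 30 + 31 + 31 + 28 + 31 + 30 + 13 = 1508.
The subtraction is earlier − later, so the result is −1508 → -1508.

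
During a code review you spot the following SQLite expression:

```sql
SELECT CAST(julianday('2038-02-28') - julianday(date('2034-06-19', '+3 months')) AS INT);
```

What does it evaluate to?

1258

Adding +3 months to 2034-06-19 gives 2034-09-19.
11 days remain in September 2034 after the 19th (30 − 19).
Full months from October 2034 through January 2038 contribute their day counts.
Then 28 days into February 2038.
Total: 11 + 31 + 30 + 31 + 31 + 28 + 31 + 30 + 31 + 30 + 31 + 31 + 30 + 31 + 30 + 31 + 31 + 29 + 31 + 30 + 31 + 30 + 31 + 31 + 30 + 31 + 30 + 31 + 31 + 28 + 31 + 30 + 31 + 30 + 31 + 31 + 30 + 31 + 30 + 31 + 31 + 28 = 1258.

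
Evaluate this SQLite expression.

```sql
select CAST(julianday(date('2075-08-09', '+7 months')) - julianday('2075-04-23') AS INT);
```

Adding +7 months to 2075-08-09 gives 2076-03-09.
7 days remain in April 2075 after the 23rd (30 − 23).
Full months from May 2075 through February 2076 contribute their day counts.
Then 9 days into March 2076.
Total: 7 + 31 + 30 + 31 + 31 + 30 + 31 + 30 + 31 + 31 + 29 + 9 = 321.

321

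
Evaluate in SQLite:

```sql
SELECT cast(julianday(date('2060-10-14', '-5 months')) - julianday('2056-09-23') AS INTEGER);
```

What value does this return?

1329

Adding -5 months to 2060-10-14 gives 2060-05-14.
7 days remain in September 2056 after the 23rd (30 − 23).
Full months from October 2056 through April 2060 contribute their day counts.
Then 14 days into May 2060.
Total: 7 + 31 + 30 + 31 + 31 + 28 + 31 + 30 + 31 + 30 + 31 + 31 + 30 + 31 + 30 + 31 + 31 + 28 + 31 + 30 + 31 + 30 + 31 + 31 + 30 + 31 + 30 + 31 + 31 + 28 + 31 + 30 + 31 + 30 + 31 + 31 + 30 + 31 + 30 + 31 + 31 + 29 + 31 + 30 + 14 = 1329.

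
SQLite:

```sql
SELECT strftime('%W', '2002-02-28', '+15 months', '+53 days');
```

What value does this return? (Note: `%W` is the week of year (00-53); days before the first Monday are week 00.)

First apply '+15 months', '+53 days': 2002-02-28 → 2003-07-20.
2003-07-20 is a Sunday. SQLite's %W counts Mondays since the year started; the result is 28.

28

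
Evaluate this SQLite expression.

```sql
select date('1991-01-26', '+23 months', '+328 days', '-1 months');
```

1993-10-19

Adding +23 months to 1991-01-26 gives 1992-12-26.
Applying '+328 days' to 1992-12-26: counting 328 days forward gives 1993-11-19.
Adding -1 month to 1993-11-19 gives 1993-10-19.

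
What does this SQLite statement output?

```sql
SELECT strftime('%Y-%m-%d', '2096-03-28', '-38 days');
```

2096-02-19

First apply '-38 days': 2096-03-28 → 2096-02-19.
`%Y-%m-%d` extracts the ISO date: 2096-02-19.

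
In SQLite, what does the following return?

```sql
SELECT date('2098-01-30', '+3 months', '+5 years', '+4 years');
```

Adding +3 months to 2098-01-30 gives 2098-04-30.
Adding +5 years to 2098-04-30 gives 2103-04-30.
Adding +4 years to 2103-04-30 gives 2107-04-30.

2107-04-30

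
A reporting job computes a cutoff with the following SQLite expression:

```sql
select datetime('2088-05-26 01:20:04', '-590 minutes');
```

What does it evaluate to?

590 minutes = 9h 50m; -590 minutes from 2088-05-26 01:20:04 is 2088-05-25 15:30:04 (crosses midnight).

2088-05-25 15:30:04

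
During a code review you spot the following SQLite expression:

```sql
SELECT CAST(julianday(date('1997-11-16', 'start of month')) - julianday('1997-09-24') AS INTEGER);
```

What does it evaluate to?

`start of month` rewinds 1997-11-16 to 1997-11-01.
6 days remain in September 1997 after the 24th (30 − 24).
October 1997: 31 days.
Then 1 day into November 1997.
Total: 6 + 31 + 1 = 38.

38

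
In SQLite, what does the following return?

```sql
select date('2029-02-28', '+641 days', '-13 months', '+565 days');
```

Applying '+641 days' to 2029-02-28: counting 641 days forward gives 2030-12-01.
Adding -13 months to 2030-12-01 gives 2029-11-01.
Applying '+565 days' to 2029-11-01: counting 565 days forward gives 2031-05-20.

2031-05-20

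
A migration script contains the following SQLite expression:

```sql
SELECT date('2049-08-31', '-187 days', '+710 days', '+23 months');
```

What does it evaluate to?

Applying '-187 days' to 2049-08-31: counting 187 days back gives 2049-02-25.
Applying '+710 days' to 2049-02-25: counting 710 days forward gives 2051-02-05.
Adding +23 months to 2051-02-05 gives 2053-01-05.

2053-01-05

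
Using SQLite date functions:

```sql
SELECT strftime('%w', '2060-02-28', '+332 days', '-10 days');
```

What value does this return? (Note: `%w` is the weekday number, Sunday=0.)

6

First apply '+332 days', '-10 days': 2060-02-28 → 2061-01-15.
2061-01-15 is a Saturday; with Sunday=0 that is 6.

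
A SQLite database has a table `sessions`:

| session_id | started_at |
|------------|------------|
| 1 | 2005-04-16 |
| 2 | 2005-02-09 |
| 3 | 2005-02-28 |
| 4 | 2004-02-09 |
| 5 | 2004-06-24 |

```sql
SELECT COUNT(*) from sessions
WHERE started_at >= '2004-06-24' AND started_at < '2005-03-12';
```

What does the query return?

3

Rows in [2004-06-24, 2005-03-12): 2005-02-09, 2005-02-28, 2004-06-24 → 3 rows.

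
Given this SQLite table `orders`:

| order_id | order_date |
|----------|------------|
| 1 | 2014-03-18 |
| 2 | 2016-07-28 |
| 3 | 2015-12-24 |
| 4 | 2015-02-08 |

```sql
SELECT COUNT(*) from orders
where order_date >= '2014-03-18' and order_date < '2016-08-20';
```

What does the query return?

4

Rows in [2014-03-18, 2016-08-20): 2014-03-18, 2016-07-28, 2015-12-24, 2015-02-08 → 4 rows.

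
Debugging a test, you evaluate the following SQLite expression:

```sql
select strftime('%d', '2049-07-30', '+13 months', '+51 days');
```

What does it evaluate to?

20

First apply '+13 months', '+51 days': 2049-07-30 → 2050-10-20.
`%d` extracts the 2-digit day of month: 20.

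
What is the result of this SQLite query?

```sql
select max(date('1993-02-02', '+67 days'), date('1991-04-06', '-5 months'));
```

date('1993-02-02', '+67 days') → 1993-04-10.
date('1991-04-06', '-5 months') → 1990-11-06.
Later of the two is 1993-04-10.

1993-04-10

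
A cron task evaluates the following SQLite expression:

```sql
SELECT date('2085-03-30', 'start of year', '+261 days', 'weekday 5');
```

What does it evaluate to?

`start of year` rewinds 2085-03-30 to 2085-01-01.
Applying '+261 days' to 2085-01-01: counting 261 days forward gives 2085-09-19.
`weekday 5` advances to the next Friday; 2085-09-19 is a Wednesday, so it moves forward to 2085-09-21.

2085-09-21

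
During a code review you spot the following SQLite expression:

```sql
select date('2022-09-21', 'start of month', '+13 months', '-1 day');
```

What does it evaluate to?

2023-09-30

`start of month` rewinds 2022-09-21 to 2022-09-01.
Adding +13 months to 2022-09-01 gives 2023-10-01.
Going back 1 day from 2023-10-01 reaches 2023-09-30 (last day of September, 30 days).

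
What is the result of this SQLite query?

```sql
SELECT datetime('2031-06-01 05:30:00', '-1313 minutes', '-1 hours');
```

1313 minutes = 21h 53m; -1313 minutes from 2031-06-01 05:30:00 is 2031-05-31 07:37:00 (crosses midnight).
-1 hours from 2031-05-31 07:37:00 is 2031-05-31 06:37:00.

2031-05-31 06:37:00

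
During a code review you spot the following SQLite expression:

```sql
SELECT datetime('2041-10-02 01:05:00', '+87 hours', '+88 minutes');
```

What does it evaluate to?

2041-10-05 17:33:00

+87 hours from 2041-10-02 01:05:00 is 2041-10-05 16:05:00 (crosses midnight).
88 minutes = 1h 28m; +88 minutes from 2041-10-05 16:05:00 is 2041-10-05 17:33:00.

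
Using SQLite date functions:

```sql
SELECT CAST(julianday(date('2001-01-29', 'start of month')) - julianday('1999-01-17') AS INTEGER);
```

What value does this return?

`start of month` rewinds 2001-01-29 to 2001-01-01.
14 days remain in January 1999 after the 17th (31 − 17).
Full months from February 1999 through December 2000 contribute their day counts.
Then 1 day into January 2001.
Total: 14 + 28 + 31 + 30 + 31 + 30 + 31 + 31 + 30 + 31 + 30 + 31 + 31 + 29 + 31 + 30 + 31 + 30 + 31 + 31 + 30 + 31 + 30 + 31 + 1 = 715.

715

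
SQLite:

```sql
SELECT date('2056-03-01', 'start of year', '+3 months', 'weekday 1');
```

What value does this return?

2056-04-03

`start of year` rewinds 2056-03-01 to 2056-01-01.
Adding +3 months to 2056-01-01 gives 2056-04-01.
`weekday 1` advances to the next Monday; 2056-04-01 is a Saturday, so it moves forward to 2056-04-03.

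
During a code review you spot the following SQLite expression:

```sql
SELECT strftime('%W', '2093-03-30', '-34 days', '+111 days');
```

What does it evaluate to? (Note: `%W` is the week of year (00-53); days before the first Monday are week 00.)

24

First apply '-34 days', '+111 days': 2093-03-30 → 2093-06-15.
2093-06-15 is a Monday. SQLite's %W counts Mondays since the year started; the result is 24.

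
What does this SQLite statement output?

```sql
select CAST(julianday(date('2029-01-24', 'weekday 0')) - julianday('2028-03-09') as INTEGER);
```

`weekday 0` advances to the next Sunday; 2029-01-24 is a Wednesday, so it moves forward to 2029-01-28.
22 days remain in March 2028 after the 9th (31 − 9).
Full months from April 2028 through December 2028 contribute their day counts.
Then 28 days into January 2029.
Total: 22 + 30 + 31 + 30 + 31 + 31 + 30 + 31 + 30 + 31 + 28 = 325.

325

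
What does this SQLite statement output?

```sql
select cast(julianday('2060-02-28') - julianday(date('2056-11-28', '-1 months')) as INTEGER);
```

1218

Adding -1 month to 2056-11-28 gives 2056-10-28.
3 days remain in October 2056 after the 28th (31 − 28).
Full months from November 2056 through January 2060 contribute their day counts.
Then 28 days into February 2060.
Total: 3 + 30 + 31 + 31 + 28 + 31 + 30 + 31 + 30 + 31 + 31 + 30 + 31 + 30 + 31 + 31 + 28 + 31 + 30 + 31 + 30 + 31 + 31 + 30 + 31 + 30 + 31 + 31 + 28 + 31 + 30 + 31 + 30 + 31 + 31 + 30 + 31 + 30 + 31 + 31 + 28 = 1218.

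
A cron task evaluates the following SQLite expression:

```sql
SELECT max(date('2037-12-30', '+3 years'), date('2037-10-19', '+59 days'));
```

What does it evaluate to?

date('2037-12-30', '+3 years') → 2040-12-30.
date('2037-10-19', '+59 days') → 2037-12-17.
Later of the two is 2040-12-30.

2040-12-30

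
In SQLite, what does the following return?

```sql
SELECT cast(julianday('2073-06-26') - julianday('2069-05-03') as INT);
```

1515

28 days remain in May 2069 after the 3rd (31 − 3).
Full months from June 2069 through May 2073 contribute their day counts.
Then 26 days into June 2073.
Total: 28 + 30 + 31 + 31 + 30 + 31 + 30 + 31 + 31 + 28 + 31 + 30 + 31 + 30 + 31 + 31 + 30 + 31 + 30 + 31 + 31 + 28 + 31 + 30 + 31 + 30 + 31 + 31 + 30 + 31 + 30 + 31 + 31 + 29 + 31 + 30 + 31 + 30 + 31 + 31 + 30 + 31 + 30 + 31 + 31 + 28 + 31 + 30 + 31 + 26 = 1515.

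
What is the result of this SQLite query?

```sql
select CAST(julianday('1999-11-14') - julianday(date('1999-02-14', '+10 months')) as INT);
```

-30

Adding +10 months to 1999-02-14 gives 1999-12-14.
16 days remain in November 1999 after the 14th (30 − 14).
Then 14 days into December 1999.
Total: 16 + 14 = 30.
The subtraction is earlier − later, so the result is −30 → -30.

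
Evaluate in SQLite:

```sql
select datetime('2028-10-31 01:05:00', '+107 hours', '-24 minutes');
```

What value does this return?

2028-11-04 11:41:00

+107 hours from 2028-10-31 01:05:00 is 2028-11-04 12:05:00 (crosses midnight).
-24 minutes from 2028-11-04 12:05:00 is 2028-11-04 11:41:00.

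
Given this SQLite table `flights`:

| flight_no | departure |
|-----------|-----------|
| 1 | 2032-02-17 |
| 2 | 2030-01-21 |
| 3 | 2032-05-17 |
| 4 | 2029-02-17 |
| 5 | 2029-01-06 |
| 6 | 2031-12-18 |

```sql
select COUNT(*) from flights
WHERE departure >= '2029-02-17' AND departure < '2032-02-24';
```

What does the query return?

4

Rows in [2029-02-17, 2032-02-24): 2032-02-17, 2030-01-21, 2029-02-17, 2031-12-18 → 4 rows.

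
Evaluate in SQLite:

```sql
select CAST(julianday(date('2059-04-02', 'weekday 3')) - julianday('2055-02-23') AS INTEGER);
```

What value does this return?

1499

`weekday 3` advances to the next Wednesday; 2059-04-02 is already a Wednesday, so it stays at 2059-04-02.
5 days remain in February 2055 after the 23rd (28 − 23).
Full months from March 2055 through March 2059 contribute their day counts.
Then 2 days into April 2059.
Total: 5 + 31 + 30 + 31 + 30 + 31 + 31 + 30 + 31 + 30 + 31 + 31 + 29 + 31 + 30 + 31 + 30 + 31 + 31 + 30 + 31 + 30 + 31 + 31 + 28 + 31 + 30 + 31 + 30 + 31 + 31 + 30 + 31 + 30 + 31 + 31 + 28 + 31 + 30 + 31 + 30 + 31 + 31 + 30 + 31 + 30 + 31 + 31 + 28 + 31 + 2 = 1499.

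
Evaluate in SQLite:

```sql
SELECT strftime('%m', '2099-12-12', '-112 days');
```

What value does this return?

First apply '-112 days': 2099-12-12 → 2099-08-22.
`%m` extracts the 2-digit month (01-12): 08.

08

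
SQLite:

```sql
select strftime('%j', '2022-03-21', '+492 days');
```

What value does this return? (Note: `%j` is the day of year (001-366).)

First apply '+492 days': 2022-03-21 → 2023-07-26.
Day-of-year for 2023-07-26: days since 2023-01-01 inclusive = 207, zero-padded to 207.

207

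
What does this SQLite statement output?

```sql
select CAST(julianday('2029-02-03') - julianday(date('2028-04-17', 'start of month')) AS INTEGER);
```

`start of month` rewinds 2028-04-17 to 2028-04-01.
29 days remain in April 2028 after the 1st (30 − 1).
Full months from May 2028 through January 2029 contribute their day counts.
Then 3 days into February 2029.
Total: 29 + 31 + 30 + 31 + 31 + 30 + 31 + 30 + 31 + 31 + 3 = 308.

308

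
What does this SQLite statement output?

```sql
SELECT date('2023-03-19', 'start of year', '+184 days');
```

`start of year` rewinds 2023-03-19 to 2023-01-01.
Applying '+184 days' to 2023-01-01: counting 184 days forward gives 2023-07-04.

2023-07-04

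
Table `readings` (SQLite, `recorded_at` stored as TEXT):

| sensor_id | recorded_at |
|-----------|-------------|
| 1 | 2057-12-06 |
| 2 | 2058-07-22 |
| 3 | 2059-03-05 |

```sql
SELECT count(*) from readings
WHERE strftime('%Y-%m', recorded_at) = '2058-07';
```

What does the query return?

1

Rows with year-month 2058-07: 2058-07-22 → 1.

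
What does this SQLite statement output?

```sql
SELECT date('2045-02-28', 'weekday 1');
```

2045-03-06

`weekday 1` advances to the next Monday; 2045-02-28 is a Tuesday, so it moves forward to 2045-03-06.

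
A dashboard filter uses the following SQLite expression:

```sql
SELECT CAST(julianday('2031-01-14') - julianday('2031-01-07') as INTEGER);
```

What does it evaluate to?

7

Both dates are in January 2031: 14 − 7 = 7.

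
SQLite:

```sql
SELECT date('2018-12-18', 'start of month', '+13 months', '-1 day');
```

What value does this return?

2019-12-31

`start of month` rewinds 2018-12-18 to 2018-12-01.
Adding +13 months to 2018-12-01 gives 2020-01-01.
Going back 1 day from 2020-01-01 reaches 2019-12-31 (last day of December, 31 days).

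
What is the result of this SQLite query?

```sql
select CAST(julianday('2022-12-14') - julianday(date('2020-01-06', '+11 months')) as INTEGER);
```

738

Adding +11 months to 2020-01-06 gives 2020-12-06.
25 days remain in December 2020 after the 6th (31 − 6).
Full months from January 2021 through November 2022 contribute their day counts.
Then 14 days into December 2022.
Total: 25 + 31 + 28 + 31 + 30 + 31 + 30 + 31 + 31 + 30 + 31 + 30 + 31 + 31 + 28 + 31 + 30 + 31 + 30 + 31 + 31 + 30 + 31 + 30 + 14 = 738.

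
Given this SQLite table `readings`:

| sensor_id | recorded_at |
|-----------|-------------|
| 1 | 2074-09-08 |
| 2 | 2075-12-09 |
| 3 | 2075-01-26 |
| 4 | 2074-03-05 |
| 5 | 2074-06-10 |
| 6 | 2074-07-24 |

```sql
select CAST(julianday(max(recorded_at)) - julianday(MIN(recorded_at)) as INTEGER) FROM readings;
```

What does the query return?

MIN = 2074-03-05, MAX = 2075-12-09.
26 days remain in March 2074 after the 5th (31 − 5).
Full months from April 2074 through November 2075 contribute their day counts.
Then 9 days into December 2075.
Total: 26 + 30 + 31 + 30 + 31 + 31 + 30 + 31 + 30 + 31 + 31 + 28 + 31 + 30 + 31 + 30 + 31 + 31 + 30 + 31 + 30 + 9 = 644.

644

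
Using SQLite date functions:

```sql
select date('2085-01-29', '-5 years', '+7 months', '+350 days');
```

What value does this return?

2081-08-14

Adding -5 years to 2085-01-29 gives 2080-01-29.
Adding +7 months to 2080-01-29 gives 2080-08-29.
Applying '+350 days' to 2080-08-29: counting 350 days forward gives 2081-08-14.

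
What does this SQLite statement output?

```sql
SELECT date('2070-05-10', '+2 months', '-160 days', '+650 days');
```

Adding +2 months to 2070-05-10 gives 2070-07-10.
Applying '-160 days' to 2070-07-10: counting 160 days back gives 2070-01-31.
Applying '+650 days' to 2070-01-31: counting 650 days forward gives 2071-11-12.

2071-11-12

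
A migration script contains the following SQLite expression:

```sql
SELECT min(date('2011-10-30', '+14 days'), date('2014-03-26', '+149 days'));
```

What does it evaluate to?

date('2011-10-30', '+14 days') → 2011-11-13.
date('2014-03-26', '+149 days') → 2014-08-22.
Earlier of the two is 2011-11-13.

2011-11-13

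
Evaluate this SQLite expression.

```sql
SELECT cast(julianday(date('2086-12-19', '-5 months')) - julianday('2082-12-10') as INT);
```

Adding -5 months to 2086-12-19 gives 2086-07-19.
21 days remain in December 2082 after the 10th (31 − 10).
Full months from January 2083 through June 2086 contribute their day counts.
Then 19 days into July 2086.
Total: 21 + 31 + 28 + 31 + 30 + 31 + 30 + 31 + 31 + 30 + 31 + 30 + 31 + 31 + 29 + 31 + 30 + 31 + 30 + 31 + 31 + 30 + 31 + 30 + 31 + 31 + 28 + 31 + 30 + 31 + 30 + 31 + 31 + 30 + 31 + 30 + 31 + 31 + 28 + 31 + 30 + 31 + 30 + 19 = 1317.

1317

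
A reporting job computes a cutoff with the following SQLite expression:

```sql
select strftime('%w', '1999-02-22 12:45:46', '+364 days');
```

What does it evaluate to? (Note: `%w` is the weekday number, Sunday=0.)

First apply '+364 days': 1999-02-22 12:45:46 → 2000-02-21 12:45:46.
2000-02-21 is a Monday; with Sunday=0 that is 1.

1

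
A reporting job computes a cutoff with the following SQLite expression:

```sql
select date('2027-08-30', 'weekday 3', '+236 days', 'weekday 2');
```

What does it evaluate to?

`weekday 3` advances to the next Wednesday; 2027-08-30 is a Monday, so it moves forward to 2027-09-01.
Applying '+236 days' to 2027-09-01: counting 236 days forward gives 2028-04-24.
`weekday 2` advances to the next Tuesday; 2028-04-24 is a Monday, so it moves forward to 2028-04-25.

2028-04-25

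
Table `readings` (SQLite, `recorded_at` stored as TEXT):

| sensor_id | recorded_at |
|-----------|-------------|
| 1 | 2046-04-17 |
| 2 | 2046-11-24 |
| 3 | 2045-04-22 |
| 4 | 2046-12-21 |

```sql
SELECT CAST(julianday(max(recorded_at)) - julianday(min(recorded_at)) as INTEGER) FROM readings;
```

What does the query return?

608

MIN = 2045-04-22, MAX = 2046-12-21.
8 days remain in April 2045 after the 22nd (30 − 22).
Full months from May 2045 through November 2046 contribute their day counts.
Then 21 days into December 2046.
Total: 8 + 31 + 30 + 31 + 31 + 30 + 31 + 30 + 31 + 31 + 28 + 31 + 30 + 31 + 30 + 31 + 31 + 30 + 31 + 30 + 21 = 608.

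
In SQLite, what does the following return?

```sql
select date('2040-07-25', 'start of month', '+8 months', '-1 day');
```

2041-02-28

`start of month` rewinds 2040-07-25 to 2040-07-01.
Adding +8 months to 2040-07-01 gives 2041-03-01.
Going back 1 day from 2041-03-01 reaches 2041-02-28 (last day of February, 28 days).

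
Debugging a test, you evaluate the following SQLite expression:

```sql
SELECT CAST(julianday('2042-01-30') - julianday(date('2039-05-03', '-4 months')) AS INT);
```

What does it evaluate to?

Adding -4 months to 2039-05-03 gives 2039-01-03.
28 days remain in January 2039 after the 3rd (31 − 3).
Full months from February 2039 through December 2041 contribute their day counts.
Then 30 days into January 2042.
Total: 28 + 28 + 31 + 30 + 31 + 30 + 31 + 31 + 30 + 31 + 30 + 31 + 31 + 29 + 31 + 30 + 31 + 30 + 31 + 31 + 30 + 31 + 30 + 31 + 31 + 28 + 31 + 30 + 31 + 30 + 31 + 31 + 30 + 31 + 30 + 31 + 30 = 1123.

1123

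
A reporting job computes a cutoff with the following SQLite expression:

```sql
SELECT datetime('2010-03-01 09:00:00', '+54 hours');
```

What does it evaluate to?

+54 hours from 2010-03-01 09:00:00 is 2010-03-03 15:00:00 (crosses midnight).

2010-03-03 15:00:00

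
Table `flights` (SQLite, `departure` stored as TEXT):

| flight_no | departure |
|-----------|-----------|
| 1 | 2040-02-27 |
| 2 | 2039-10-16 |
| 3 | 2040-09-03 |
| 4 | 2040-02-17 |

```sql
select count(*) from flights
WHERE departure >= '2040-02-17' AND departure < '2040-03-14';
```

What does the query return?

Rows in [2040-02-17, 2040-03-14): 2040-02-27, 2040-02-17 → 2 rows.

2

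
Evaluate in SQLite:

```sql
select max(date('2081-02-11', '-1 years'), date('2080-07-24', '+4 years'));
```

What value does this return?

date('2081-02-11', '-1 years') → 2080-02-11.
date('2080-07-24', '+4 years') → 2084-07-24.
Later of the two is 2084-07-24.

2084-07-24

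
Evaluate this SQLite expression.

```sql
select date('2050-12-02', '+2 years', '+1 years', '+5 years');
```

2058-12-02

Adding +2 years to 2050-12-02 gives 2052-12-02.
Adding +1 year to 2052-12-02 gives 2053-12-02.
Adding +5 years to 2053-12-02 gives 2058-12-02.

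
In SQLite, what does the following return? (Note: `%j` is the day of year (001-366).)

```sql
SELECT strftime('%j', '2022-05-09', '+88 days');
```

217

First apply '+88 days': 2022-05-09 → 2022-08-05.
Day-of-year for 2022-08-05: days since 2022-01-01 inclusive = 217, zero-padded to 217.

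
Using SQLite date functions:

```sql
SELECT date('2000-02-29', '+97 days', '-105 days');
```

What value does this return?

2000-02-21

Applying '+97 days' to 2000-02-29: counting 97 days forward gives 2000-06-05.
Applying '-105 days' to 2000-06-05: counting 105 days back gives 2000-02-21.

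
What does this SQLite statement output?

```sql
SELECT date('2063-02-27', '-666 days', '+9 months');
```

2062-02-02

Applying '-666 days' to 2063-02-27: counting 666 days back gives 2061-05-02.
Adding +9 months to 2061-05-02 gives 2062-02-02.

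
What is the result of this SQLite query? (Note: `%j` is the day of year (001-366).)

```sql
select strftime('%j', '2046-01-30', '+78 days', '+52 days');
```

160

First apply '+78 days', '+52 days': 2046-01-30 → 2046-06-09.
Day-of-year for 2046-06-09: days since 2046-01-01 inclusive = 160, zero-padded to 160.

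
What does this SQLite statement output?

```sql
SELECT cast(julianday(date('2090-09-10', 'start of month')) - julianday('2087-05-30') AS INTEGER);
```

`start of month` rewinds 2090-09-10 to 2090-09-01.
1 day remains in May 2087 after the 30th (31 − 30).
Full months from June 2087 through August 2090 contribute their day counts.
Then 1 day into September 2090.
Total: 1 + 30 + 31 + 31 + 30 + 31 + 30 + 31 + 31 + 29 + 31 + 30 + 31 + 30 + 31 + 31 + 30 + 31 + 30 + 31 + 31 + 28 + 31 + 30 + 31 + 30 + 31 + 31 + 30 + 31 + 30 + 31 + 31 + 28 + 31 + 30 + 31 + 30 + 31 + 31 + 1 = 1190.

1190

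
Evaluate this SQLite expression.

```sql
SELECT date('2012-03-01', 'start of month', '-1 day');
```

2012-02-29

`start of month` rewinds 2012-03-01 to 2012-03-01.
Going back 1 day from 2012-03-01 reaches 2012-02-29 (last day of February, 29 days).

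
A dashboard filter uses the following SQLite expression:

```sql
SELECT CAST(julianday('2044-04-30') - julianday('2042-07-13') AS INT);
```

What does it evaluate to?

18 days remain in July 2042 after the 13th (31 − 13).
Full months from August 2042 through March 2044 contribute their day counts.
Then 30 days into April 2044.
Total: 18 + 31 + 30 + 31 + 30 + 31 + 31 + 28 + 31 + 30 + 31 + 30 + 31 + 31 + 30 + 31 + 30 + 31 + 31 + 29 + 31 + 30 = 657.

657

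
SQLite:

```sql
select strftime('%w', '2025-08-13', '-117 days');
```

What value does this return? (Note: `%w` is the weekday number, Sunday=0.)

5

First apply '-117 days': 2025-08-13 → 2025-04-18.
2025-04-18 is a Friday; with Sunday=0 that is 5.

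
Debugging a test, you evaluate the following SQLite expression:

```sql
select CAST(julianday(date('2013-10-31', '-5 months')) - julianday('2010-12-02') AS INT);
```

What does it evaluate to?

Adding -5 months to 2013-10-31 gives 2013-05-31.
29 days remain in December 2010 after the 2nd (31 − 2).
Full months from January 2011 through April 2013 contribute their day counts.
Then 31 days into May 2013.
Total: 29 + 31 + 28 + 31 + 30 + 31 + 30 + 31 + 31 + 30 + 31 + 30 + 31 + 31 + 29 + 31 + 30 + 31 + 30 + 31 + 31 + 30 + 31 + 30 + 31 + 31 + 28 + 31 + 30 + 31 = 911.

911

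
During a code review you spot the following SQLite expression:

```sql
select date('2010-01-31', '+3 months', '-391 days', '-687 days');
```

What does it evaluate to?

2007-05-19

Adding +3 months to 2010-01-31 targets 2010-04-31. April 2010 has only 30 days, so SQLite normalizes the 1-day overflow forward to 2010-05-01.
Applying '-391 days' to 2010-05-01: counting 391 days back gives 2009-04-05.
Applying '-687 days' to 2009-04-05: counting 687 days back gives 2007-05-19.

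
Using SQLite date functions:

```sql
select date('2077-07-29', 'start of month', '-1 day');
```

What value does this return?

`start of month` rewinds 2077-07-29 to 2077-07-01.
Going back 1 day from 2077-07-01 reaches 2077-06-30 (last day of June, 30 days).

2077-06-30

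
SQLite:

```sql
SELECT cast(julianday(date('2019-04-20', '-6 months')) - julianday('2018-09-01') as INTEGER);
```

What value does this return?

49

Adding -6 months to 2019-04-20 gives 2018-10-20.
29 days remain in September 2018 after the 1st (30 − 1).
Then 20 days into October 2018.
Total: 29 + 20 = 49.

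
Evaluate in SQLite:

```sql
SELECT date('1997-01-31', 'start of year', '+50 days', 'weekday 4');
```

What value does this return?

`start of year` rewinds 1997-01-31 to 1997-01-01.
Applying '+50 days' to 1997-01-01: counting 50 days forward gives 1997-02-20.
`weekday 4` advances to the next Thursday; 1997-02-20 is already a Thursday, so it stays at 1997-02-20.

1997-02-20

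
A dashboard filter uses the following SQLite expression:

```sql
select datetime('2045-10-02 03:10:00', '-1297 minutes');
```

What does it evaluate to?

1297 minutes = 21h 37m; -1297 minutes from 2045-10-02 03:10:00 is 2045-10-01 05:33:00 (crosses midnight).

2045-10-01 05:33:00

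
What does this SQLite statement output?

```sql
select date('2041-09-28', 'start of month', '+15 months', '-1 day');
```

`start of month` rewinds 2041-09-28 to 2041-09-01.
Adding +15 months to 2041-09-01 gives 2042-12-01.
Going back 1 day from 2042-12-01 reaches 2042-11-30 (last day of November, 30 days).

2042-11-30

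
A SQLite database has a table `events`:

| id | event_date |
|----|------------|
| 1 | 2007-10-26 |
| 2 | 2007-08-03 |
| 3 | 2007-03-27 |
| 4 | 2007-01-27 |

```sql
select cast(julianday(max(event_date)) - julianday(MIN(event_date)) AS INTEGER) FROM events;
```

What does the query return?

MIN = 2007-01-27, MAX = 2007-10-26.
4 days remain in January 2007 after the 27th (31 − 27).
Full months from February 2007 through September 2007 contribute their day counts.
Then 26 days into October 2007.
Total: 4 + 28 + 31 + 30 + 31 + 30 + 31 + 31 + 30 + 26 = 272.

272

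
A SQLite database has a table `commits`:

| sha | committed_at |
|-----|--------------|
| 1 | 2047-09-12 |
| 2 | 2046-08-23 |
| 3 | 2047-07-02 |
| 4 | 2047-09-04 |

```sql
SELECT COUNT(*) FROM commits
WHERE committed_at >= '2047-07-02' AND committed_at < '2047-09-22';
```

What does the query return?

Rows in [2047-07-02, 2047-09-22): 2047-09-12, 2047-07-02, 2047-09-04 → 3 rows.

3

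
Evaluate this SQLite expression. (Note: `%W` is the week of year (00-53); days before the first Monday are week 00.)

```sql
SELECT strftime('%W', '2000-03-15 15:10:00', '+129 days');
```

29

First apply '+129 days': 2000-03-15 15:10:00 → 2000-07-22 15:10:00.
2000-07-22 is a Saturday. SQLite's %W counts Mondays since the year started; the result is 29.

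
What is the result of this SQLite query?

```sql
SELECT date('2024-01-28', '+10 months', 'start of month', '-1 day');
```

2024-10-31

Adding +10 months to 2024-01-28 gives 2024-11-28.
`start of month` rewinds 2024-11-28 to 2024-11-01.
Going back 1 day from 2024-11-01 reaches 2024-10-31 (last day of October, 31 days).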